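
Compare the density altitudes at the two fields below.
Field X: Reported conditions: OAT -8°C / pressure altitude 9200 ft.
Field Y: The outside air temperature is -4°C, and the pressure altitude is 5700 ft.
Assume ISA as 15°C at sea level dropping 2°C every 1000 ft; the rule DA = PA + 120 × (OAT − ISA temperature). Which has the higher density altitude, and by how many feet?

Field X: ISA temp = -3.4°C, deviation -4.6°C, DA = 9200 + 120 × (-4.6) = 8648 ft.
Field Y: ISA temp = 3.6°C, deviation -7.6°C, DA = 5700 + 120 × (-7.6) = 4788 ft.
Field X is higher by 8648 − 4788 = 3860 ft.

Field X by 3860 ft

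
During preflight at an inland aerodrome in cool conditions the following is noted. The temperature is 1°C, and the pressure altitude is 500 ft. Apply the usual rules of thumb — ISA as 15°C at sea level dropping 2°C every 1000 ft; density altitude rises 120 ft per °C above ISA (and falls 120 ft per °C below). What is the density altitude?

ISA temperature at 500 ft = 15 − 2 × (500/1000) = 14°C.
ISA deviation = 1 − 14 = -13°C.
Density altitude = 500 + 120 × (-13) = 500 + (-1560) = -1060 ft.

-1060 ft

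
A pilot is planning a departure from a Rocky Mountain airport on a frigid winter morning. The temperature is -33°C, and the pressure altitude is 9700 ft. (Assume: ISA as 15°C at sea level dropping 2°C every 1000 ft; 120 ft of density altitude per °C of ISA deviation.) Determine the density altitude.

6268 ft

ISA temperature at 9700 ft = 15 − 2 × (9700/1000) = -4.4°C.
ISA deviation = -33 − (-4.4) = -28.6°C.
Density altitude = 9700 + 120 × (-28.6) = 9700 + (-3432) = 6268 ft.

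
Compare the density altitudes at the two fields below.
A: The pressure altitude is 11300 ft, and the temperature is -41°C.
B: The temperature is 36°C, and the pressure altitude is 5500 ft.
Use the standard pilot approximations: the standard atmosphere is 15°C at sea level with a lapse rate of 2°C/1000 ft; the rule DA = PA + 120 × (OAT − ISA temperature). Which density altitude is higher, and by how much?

B by 2048 ft

A: ISA temp = -7.6°C, deviation -33.4°C, DA = 11300 + 120 × (-33.4) = 7292 ft.
B: ISA temp = 4°C, deviation +32°C, DA = 5500 + 120 × 32 = 9340 ft.
B is higher by 9340 − 7292 = 2048 ft.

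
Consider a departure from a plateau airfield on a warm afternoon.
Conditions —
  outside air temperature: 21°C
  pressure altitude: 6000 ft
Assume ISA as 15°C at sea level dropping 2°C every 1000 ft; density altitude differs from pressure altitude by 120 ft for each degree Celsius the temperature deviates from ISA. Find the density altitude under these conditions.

8160 ft

ISA temperature at 6000 ft = 15 − 2 × (6000/1000) = 3°C.
ISA deviation = 21 − 3 = +18°C.
Density altitude = 6000 + 120 × (18) = 6000 + (+2160) = 8160 ft.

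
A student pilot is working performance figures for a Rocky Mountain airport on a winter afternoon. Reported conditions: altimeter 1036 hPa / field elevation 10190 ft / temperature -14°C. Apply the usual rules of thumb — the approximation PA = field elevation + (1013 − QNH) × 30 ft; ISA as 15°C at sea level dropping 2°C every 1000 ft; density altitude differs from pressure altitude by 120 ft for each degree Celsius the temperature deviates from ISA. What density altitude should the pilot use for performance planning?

8300 ft

Pressure altitude = 10190 + (1013 − 1036) × 30 = 10190 + (-690) = 9500 ft.
ISA temperature at 9500 ft = 15 − 2 × (9500/1000) = -4°C.
ISA deviation = -14 − (-4) = -10°C.
Density altitude = 9500 + 120 × (-10) = 8300 ft.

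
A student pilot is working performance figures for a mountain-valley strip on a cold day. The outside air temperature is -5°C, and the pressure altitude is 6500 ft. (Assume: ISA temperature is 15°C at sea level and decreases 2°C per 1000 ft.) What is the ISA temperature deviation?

ISA-7°C

ISA temperature at 6500 ft = 15 − 2 × (6500/1000) = 2°C.
Deviation = OAT − ISA = -5 − 2 = -7°C.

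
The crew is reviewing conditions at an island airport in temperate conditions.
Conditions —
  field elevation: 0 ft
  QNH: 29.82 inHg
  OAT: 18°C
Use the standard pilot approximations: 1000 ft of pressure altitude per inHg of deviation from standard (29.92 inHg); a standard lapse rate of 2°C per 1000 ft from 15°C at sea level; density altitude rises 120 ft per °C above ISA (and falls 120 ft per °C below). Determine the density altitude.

Pressure altitude = 0 + (29.92 − 29.82) × 1000 = 0 + (+100) = 100 ft.
ISA temperature at 100 ft = 15 − 2 × (100/1000) = 14.8°C.
ISA deviation = 18 − 14.8 = +3.2°C.
Density altitude = 100 + 120 × (3.2) = 484 ft.

484 ft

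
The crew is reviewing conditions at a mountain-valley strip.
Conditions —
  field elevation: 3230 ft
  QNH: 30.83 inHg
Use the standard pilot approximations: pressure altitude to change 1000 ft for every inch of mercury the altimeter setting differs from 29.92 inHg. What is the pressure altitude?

2320 ft

Pressure correction = (29.92 − 30.83) × 1000 = -910 ft.
Pressure altitude = 3230 + (-910) = 2320 ft.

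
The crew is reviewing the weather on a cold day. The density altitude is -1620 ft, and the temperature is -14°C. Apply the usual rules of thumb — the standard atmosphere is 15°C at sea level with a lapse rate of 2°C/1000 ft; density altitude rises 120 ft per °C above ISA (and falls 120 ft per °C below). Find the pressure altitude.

DA = PA + 120 × (OAT − (15 − 2·PA/1000)) = PA + 120·OAT − 1800 + 0.24·PA = 1.24·PA + 120·OAT − 1800.
So 1.24·PA = -1620 − 120 × (-14) + 1800 = 1860.
PA = 1860 / 1.24 = 1500 ft.

1500 ft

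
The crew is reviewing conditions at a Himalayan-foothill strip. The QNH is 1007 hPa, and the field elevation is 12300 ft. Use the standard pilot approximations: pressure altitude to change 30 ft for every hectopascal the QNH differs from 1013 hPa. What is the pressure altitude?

12480 ft

Pressure correction = (1013 − 1007) × 30 = +180 ft.
Pressure altitude = 12300 + (+180) = 12480 ft.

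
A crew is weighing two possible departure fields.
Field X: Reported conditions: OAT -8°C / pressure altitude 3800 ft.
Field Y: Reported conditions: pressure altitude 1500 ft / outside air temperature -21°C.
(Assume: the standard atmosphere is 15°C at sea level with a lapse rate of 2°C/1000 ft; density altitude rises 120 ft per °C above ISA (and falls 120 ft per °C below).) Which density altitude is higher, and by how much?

Field X by 4412 ft

Field X: ISA temp = 7.4°C, deviation -15.4°C, DA = 3800 + 120 × (-15.4) = 1952 ft.
Field Y: ISA temp = 12°C, deviation -33°C, DA = 1500 + 120 × (-33) = -2460 ft.
Field X is higher by 1952 − (-2460) = 4412 ft.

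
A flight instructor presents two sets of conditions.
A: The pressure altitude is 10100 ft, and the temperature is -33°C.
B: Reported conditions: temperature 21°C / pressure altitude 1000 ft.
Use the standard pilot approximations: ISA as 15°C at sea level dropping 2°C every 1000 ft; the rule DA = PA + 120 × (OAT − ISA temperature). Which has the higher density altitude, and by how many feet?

A by 4804 ft

A: ISA temp = -5.2°C, deviation -27.8°C, DA = 10100 + 120 × (-27.8) = 6764 ft.
B: ISA temp = 13°C, deviation +8°C, DA = 1000 + 120 × 8 = 1960 ft.
A is higher by 6764 − 1960 = 4804 ft.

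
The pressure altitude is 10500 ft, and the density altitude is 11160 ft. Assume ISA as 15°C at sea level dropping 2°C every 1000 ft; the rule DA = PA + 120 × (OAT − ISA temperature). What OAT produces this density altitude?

Density altitude − pressure altitude = 11160 − 10500 = +660 ft.
At 120 ft/°C that is an ISA deviation of 660/120 = +5.5°C.
ISA temperature at 10500 ft = 15 − 2 × (10500/1000) = -6°C.
OAT = ISA + deviation = -6 + (+5.5) = -0.5°C.

-0.5°C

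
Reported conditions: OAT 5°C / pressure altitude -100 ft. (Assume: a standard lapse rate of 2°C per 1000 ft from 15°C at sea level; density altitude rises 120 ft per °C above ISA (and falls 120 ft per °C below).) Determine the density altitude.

ISA temperature at -100 ft = 15 − 2 × (-100/1000) = 15.2°C.
ISA deviation = 5 − 15.2 = -10.2°C.
Density altitude = -100 + 120 × (-10.2) = -100 + (-1224) = -1324 ft.

-1324 ft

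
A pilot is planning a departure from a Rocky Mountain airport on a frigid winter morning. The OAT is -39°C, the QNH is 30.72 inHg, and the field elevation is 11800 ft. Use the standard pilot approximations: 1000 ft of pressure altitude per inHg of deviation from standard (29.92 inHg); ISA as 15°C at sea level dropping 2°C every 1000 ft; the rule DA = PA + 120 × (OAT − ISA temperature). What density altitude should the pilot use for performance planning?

7160 ft

Pressure altitude = 11800 + (29.92 − 30.72) × 1000 = 11800 + (-800) = 11000 ft.
ISA temperature at 11000 ft = 15 − 2 × (11000/1000) = -7°C.
ISA deviation = -39 − (-7) = -32°C.
Density altitude = 11000 + 120 × (-32) = 7160 ft.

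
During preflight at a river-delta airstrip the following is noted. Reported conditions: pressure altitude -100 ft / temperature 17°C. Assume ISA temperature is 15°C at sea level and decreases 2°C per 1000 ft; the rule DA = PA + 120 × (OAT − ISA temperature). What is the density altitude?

ISA temperature at -100 ft = 15 − 2 × (-100/1000) = 15.2°C.
ISA deviation = 17 − 15.2 = +1.8°C.
Density altitude = -100 + 120 × (1.8) = -100 + (+216) = 116 ft.

116 ft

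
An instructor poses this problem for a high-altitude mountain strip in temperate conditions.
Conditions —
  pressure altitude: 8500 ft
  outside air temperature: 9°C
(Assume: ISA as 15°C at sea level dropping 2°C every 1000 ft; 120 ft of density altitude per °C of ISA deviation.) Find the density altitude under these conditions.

ISA temperature at 8500 ft = 15 − 2 × (8500/1000) = -2°C.
ISA deviation = 9 − (-2) = +11°C.
Density altitude = 8500 + 120 × (11) = 8500 + (+1320) = 9820 ft.

9820 ft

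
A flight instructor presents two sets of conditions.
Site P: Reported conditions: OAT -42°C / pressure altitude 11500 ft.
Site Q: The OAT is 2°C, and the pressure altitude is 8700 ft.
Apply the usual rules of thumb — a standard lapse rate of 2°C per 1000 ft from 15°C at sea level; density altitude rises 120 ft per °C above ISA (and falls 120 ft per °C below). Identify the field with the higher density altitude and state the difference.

Site P: ISA temp = -8°C, deviation -34°C, DA = 11500 + 120 × (-34) = 7420 ft.
Site Q: ISA temp = -2.4°C, deviation +4.4°C, DA = 8700 + 120 × 4.4 = 9228 ft.
Site Q is higher by 9228 − 7420 = 1808 ft.

Site Q by 1808 ft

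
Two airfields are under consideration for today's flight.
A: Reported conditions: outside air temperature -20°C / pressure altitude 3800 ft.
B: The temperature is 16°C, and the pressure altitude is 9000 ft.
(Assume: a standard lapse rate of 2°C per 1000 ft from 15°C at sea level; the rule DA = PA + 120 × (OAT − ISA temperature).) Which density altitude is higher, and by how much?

B by 10768 ft

A: ISA temp = 7.4°C, deviation -27.4°C, DA = 3800 + 120 × (-27.4) = 512 ft.
B: ISA temp = -3°C, deviation +19°C, DA = 9000 + 120 × 19 = 11280 ft.
B is higher by 11280 − 512 = 10768 ft.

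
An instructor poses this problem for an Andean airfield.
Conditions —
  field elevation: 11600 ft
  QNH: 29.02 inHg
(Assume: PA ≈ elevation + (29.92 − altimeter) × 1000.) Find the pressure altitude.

12500 ft

Pressure correction = (29.92 − 29.02) × 1000 = +900 ft.
Pressure altitude = 11600 + (+900) = 12500 ft.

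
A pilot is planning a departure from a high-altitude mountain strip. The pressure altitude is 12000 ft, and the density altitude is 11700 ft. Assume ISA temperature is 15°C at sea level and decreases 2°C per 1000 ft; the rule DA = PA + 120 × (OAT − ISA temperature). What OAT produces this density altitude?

Density altitude − pressure altitude = 11700 − 12000 = -300 ft.
At 120 ft/°C that is an ISA deviation of -300/120 = -2.5°C.
ISA temperature at 12000 ft = 15 − 2 × (12000/1000) = -9°C.
OAT = ISA + deviation = -9 + (-2.5) = -11.5°C.

-11.5°C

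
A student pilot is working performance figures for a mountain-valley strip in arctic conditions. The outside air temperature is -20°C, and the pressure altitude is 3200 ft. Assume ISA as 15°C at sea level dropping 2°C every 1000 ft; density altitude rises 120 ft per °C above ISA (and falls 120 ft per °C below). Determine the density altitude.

-232 ft

ISA temperature at 3200 ft = 15 − 2 × (3200/1000) = 8.6°C.
ISA deviation = -20 − 8.6 = -28.6°C.
Density altitude = 3200 + 120 × (-28.6) = 3200 + (-3432) = -232 ft.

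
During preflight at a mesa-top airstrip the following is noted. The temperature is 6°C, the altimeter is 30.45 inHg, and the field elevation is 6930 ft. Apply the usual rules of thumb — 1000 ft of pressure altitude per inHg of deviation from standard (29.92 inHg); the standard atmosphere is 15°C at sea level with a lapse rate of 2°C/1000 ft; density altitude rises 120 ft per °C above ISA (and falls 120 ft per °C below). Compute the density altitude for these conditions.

6856 ft

Pressure altitude = 6930 + (29.92 − 30.45) × 1000 = 6930 + (-530) = 6400 ft.
ISA temperature at 6400 ft = 15 − 2 × (6400/1000) = 2.2°C.
ISA deviation = 6 − 2.2 = +3.8°C.
Density altitude = 6400 + 120 × (3.8) = 6856 ft.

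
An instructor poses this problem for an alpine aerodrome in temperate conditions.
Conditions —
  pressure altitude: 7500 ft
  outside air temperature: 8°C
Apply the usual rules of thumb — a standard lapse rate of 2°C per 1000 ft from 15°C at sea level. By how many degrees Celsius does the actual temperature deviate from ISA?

ISA+8°C

ISA temperature at 7500 ft = 15 − 2 × (7500/1000) = 0°C.
Deviation = OAT − ISA = 8 − 0 = +8°C.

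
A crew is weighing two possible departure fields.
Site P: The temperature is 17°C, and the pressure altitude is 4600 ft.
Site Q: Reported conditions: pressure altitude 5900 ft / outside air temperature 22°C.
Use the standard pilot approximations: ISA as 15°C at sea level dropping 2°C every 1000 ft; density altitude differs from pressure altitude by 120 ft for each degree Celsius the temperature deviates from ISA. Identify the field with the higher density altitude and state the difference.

Site P: ISA temp = 5.8°C, deviation +11.2°C, DA = 4600 + 120 × 11.2 = 5944 ft.
Site Q: ISA temp = 3.2°C, deviation +18.8°C, DA = 5900 + 120 × 18.8 = 8156 ft.
Site Q is higher by 8156 − 5944 = 2212 ft.

Site Q by 2212 ft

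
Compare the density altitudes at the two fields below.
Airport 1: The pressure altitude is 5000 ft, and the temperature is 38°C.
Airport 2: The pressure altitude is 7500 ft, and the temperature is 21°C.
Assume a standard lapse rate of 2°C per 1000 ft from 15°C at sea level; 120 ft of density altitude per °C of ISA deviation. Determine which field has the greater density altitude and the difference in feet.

Airport 2 by 1060 ft

Airport 1: ISA temp = 5°C, deviation +33°C, DA = 5000 + 120 × 33 = 8960 ft.
Airport 2: ISA temp = 0°C, deviation +21°C, DA = 7500 + 120 × 21 = 10020 ft.
Airport 2 is higher by 10020 − 8960 = 1060 ft.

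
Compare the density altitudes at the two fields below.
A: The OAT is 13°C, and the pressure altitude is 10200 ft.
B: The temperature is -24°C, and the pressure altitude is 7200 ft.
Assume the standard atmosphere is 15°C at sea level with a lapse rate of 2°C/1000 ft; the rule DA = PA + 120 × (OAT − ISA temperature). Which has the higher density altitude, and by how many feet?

A: ISA temp = -5.4°C, deviation +18.4°C, DA = 10200 + 120 × 18.4 = 12408 ft.
B: ISA temp = 0.6°C, deviation -24.6°C, DA = 7200 + 120 × (-24.6) = 4248 ft.
A is higher by 12408 − 4248 = 8160 ft.

A by 8160 ft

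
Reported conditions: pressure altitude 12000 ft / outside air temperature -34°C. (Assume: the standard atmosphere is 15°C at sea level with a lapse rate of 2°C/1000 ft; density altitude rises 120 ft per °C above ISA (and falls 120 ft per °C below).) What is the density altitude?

9000 ft

ISA temperature at 12000 ft = 15 − 2 × (12000/1000) = -9°C.
ISA deviation = -34 − (-9) = -25°C.
Density altitude = 12000 + 120 × (-25) = 12000 + (-3000) = 9000 ft.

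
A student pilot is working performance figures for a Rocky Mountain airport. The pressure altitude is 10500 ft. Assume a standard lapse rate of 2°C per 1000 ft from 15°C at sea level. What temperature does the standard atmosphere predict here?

-6°C

ISA temperature = 15 − 2 × (10500/1000) = 15 − 21 = -6°C.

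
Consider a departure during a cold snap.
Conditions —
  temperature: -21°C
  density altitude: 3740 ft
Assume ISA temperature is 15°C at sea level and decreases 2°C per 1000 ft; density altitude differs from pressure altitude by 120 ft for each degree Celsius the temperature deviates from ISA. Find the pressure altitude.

6500 ft

DA = PA + 120 × (OAT − (15 − 2·PA/1000)) = PA + 120·OAT − 1800 + 0.24·PA = 1.24·PA + 120·OAT − 1800.
So 1.24·PA = 3740 − 120 × (-21) + 1800 = 8060.
PA = 8060 / 1.24 = 6500 ft.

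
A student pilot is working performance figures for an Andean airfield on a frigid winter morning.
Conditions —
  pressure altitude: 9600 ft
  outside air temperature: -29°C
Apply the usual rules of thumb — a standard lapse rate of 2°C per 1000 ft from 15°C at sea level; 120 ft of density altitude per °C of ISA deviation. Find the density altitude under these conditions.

6624 ft

ISA temperature at 9600 ft = 15 − 2 × (9600/1000) = -4.2°C.
ISA deviation = -29 − (-4.2) = -24.8°C.
Density altitude = 9600 + 120 × (-24.8) = 9600 + (-2976) = 6624 ft.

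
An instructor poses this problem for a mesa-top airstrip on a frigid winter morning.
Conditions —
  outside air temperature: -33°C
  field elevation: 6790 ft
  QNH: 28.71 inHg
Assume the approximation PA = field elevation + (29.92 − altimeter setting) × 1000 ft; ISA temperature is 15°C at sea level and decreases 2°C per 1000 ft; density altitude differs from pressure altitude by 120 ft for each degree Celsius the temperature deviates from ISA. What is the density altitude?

Pressure altitude = 6790 + (29.92 − 28.71) × 1000 = 6790 + (+1210) = 8000 ft.
ISA temperature at 8000 ft = 15 − 2 × (8000/1000) = -1°C.
ISA deviation = -33 − (-1) = -32°C.
Density altitude = 8000 + 120 × (-32) = 4160 ft.

4160 ft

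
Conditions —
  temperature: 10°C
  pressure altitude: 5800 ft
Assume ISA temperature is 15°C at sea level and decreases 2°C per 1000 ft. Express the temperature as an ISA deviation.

ISA+6.6°C

ISA temperature at 5800 ft = 15 − 2 × (5800/1000) = 3.4°C.
Deviation = OAT − ISA = 10 − 3.4 = +6.6°C.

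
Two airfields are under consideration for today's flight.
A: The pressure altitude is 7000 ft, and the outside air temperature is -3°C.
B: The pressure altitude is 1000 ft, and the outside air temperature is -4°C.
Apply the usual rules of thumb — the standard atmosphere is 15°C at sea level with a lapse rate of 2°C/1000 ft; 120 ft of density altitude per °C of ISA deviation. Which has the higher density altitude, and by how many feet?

A: ISA temp = 1°C, deviation -4°C, DA = 7000 + 120 × (-4) = 6520 ft.
B: ISA temp = 13°C, deviation -17°C, DA = 1000 + 120 × (-17) = -1040 ft.
A is higher by 6520 − (-1040) = 7560 ft.

A by 7560 ft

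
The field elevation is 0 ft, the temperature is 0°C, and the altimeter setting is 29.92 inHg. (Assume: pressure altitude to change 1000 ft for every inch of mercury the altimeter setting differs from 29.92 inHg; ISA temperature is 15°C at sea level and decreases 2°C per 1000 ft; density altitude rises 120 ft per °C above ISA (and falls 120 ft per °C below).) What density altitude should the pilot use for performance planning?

Pressure altitude = 0 + (29.92 − 29.92) × 1000 = 0 + (0) = 0 ft.
ISA temperature at 0 ft = 15 − 2 × (0/1000) = 15°C.
ISA deviation = 0 − 15 = -15°C.
Density altitude = 0 + 120 × (-15) = -1800 ft.

-1800 ft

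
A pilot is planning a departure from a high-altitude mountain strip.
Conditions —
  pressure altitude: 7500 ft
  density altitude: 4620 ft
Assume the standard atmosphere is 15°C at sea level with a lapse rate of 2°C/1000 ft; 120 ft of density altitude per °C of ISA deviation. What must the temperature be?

Density altitude − pressure altitude = 4620 − 7500 = -2880 ft.
At 120 ft/°C that is an ISA deviation of -2880/120 = -24°C.
ISA temperature at 7500 ft = 15 − 2 × (7500/1000) = 0°C.
OAT = ISA + deviation = 0 + (-24) = -24°C.

-24°C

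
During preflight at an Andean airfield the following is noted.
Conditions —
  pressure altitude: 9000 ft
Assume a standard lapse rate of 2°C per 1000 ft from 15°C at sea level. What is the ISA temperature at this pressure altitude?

-3°C

ISA temperature = 15 − 2 × (9000/1000) = 15 − 18 = -3°C.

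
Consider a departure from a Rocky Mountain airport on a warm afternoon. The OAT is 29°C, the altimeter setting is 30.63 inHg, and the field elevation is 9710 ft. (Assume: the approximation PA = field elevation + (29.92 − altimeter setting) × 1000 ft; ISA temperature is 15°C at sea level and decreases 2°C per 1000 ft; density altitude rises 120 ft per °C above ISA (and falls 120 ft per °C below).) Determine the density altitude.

12840 ft

Pressure altitude = 9710 + (29.92 − 30.63) × 1000 = 9710 + (-710) = 9000 ft.
ISA temperature at 9000 ft = 15 − 2 × (9000/1000) = -3°C.
ISA deviation = 29 − (-3) = +32°C.
Density altitude = 9000 + 120 × (32) = 12840 ft.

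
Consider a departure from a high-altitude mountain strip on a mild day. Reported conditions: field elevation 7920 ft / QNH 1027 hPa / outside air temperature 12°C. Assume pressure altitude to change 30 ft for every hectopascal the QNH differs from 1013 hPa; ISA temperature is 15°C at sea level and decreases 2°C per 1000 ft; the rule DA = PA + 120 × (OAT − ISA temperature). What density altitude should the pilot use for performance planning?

Pressure altitude = 7920 + (1013 − 1027) × 30 = 7920 + (-420) = 7500 ft.
ISA temperature at 7500 ft = 15 − 2 × (7500/1000) = 0°C.
ISA deviation = 12 − 0 = +12°C.
Density altitude = 7500 + 120 × (12) = 8940 ft.

8940 ft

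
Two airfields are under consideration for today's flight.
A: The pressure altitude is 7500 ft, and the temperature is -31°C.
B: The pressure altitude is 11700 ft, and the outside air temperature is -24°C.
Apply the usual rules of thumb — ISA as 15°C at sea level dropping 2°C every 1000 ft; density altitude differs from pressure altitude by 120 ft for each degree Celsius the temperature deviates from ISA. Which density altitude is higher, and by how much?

B by 6048 ft

A: ISA temp = 0°C, deviation -31°C, DA = 7500 + 120 × (-31) = 3780 ft.
B: ISA temp = -8.4°C, deviation -15.6°C, DA = 11700 + 120 × (-15.6) = 9828 ft.
B is higher by 9828 − 3780 = 6048 ft.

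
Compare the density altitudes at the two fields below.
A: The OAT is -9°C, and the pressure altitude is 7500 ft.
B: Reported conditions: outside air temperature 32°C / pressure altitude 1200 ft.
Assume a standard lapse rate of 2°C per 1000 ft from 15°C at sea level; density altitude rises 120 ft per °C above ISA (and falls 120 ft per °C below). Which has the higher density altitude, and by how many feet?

A by 2892 ft

A: ISA temp = 0°C, deviation -9°C, DA = 7500 + 120 × (-9) = 6420 ft.
B: ISA temp = 12.6°C, deviation +19.4°C, DA = 1200 + 120 × 19.4 = 3528 ft.
A is higher by 6420 − 3528 = 2892 ft.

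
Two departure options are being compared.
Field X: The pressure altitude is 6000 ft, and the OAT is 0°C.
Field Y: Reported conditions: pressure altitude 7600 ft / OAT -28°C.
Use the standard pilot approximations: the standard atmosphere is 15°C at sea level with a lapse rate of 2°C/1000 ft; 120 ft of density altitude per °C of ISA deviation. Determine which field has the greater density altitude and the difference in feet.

Field X by 1376 ft

Field X: ISA temp = 3°C, deviation -3°C, DA = 6000 + 120 × (-3) = 5640 ft.
Field Y: ISA temp = -0.2°C, deviation -27.8°C, DA = 7600 + 120 × (-27.8) = 4264 ft.
Field X is higher by 5640 − 4264 = 1376 ft.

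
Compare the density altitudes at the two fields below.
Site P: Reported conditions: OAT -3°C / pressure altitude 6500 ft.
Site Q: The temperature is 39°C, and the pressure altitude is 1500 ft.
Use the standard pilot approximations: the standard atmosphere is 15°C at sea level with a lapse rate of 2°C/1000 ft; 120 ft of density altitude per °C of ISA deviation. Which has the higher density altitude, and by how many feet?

Site P by 1160 ft

Site P: ISA temp = 2°C, deviation -5°C, DA = 6500 + 120 × (-5) = 5900 ft.
Site Q: ISA temp = 12°C, deviation +27°C, DA = 1500 + 120 × 27 = 4740 ft.
Site P is higher by 5900 − 4740 = 1160 ft.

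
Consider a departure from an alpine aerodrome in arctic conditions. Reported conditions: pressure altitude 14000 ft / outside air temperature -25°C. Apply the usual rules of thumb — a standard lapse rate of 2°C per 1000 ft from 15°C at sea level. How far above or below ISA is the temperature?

ISA-12°C

ISA temperature at 14000 ft = 15 − 2 × (14000/1000) = -13°C.
Deviation = OAT − ISA = -25 − (-13) = -12°C.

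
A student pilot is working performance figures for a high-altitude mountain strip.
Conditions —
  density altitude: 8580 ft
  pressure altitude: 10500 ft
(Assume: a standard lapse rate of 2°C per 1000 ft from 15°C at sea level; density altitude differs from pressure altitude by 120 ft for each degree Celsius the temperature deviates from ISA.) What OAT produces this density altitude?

Density altitude − pressure altitude = 8580 − 10500 = -1920 ft.
At 120 ft/°C that is an ISA deviation of -1920/120 = -16°C.
ISA temperature at 10500 ft = 15 − 2 × (10500/1000) = -6°C.
OAT = ISA + deviation = -6 + (-16) = -22°C.

-22°C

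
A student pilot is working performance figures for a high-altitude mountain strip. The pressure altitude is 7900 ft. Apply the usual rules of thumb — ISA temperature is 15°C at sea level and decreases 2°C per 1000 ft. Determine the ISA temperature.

-0.8°C

ISA temperature = 15 − 2 × (7900/1000) = 15 − 15.8 = -0.8°C.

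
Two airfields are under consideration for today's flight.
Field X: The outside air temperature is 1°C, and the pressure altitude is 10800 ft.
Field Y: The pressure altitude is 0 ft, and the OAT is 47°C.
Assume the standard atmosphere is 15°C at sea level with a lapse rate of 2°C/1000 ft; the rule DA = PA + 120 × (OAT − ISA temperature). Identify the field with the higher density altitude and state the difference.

Field X: ISA temp = -6.6°C, deviation +7.6°C, DA = 10800 + 120 × 7.6 = 11712 ft.
Field Y: ISA temp = 15°C, deviation +32°C, DA = 0 + 120 × 32 = 3840 ft.
Field X is higher by 11712 − 3840 = 7872 ft.

Field X by 7872 ft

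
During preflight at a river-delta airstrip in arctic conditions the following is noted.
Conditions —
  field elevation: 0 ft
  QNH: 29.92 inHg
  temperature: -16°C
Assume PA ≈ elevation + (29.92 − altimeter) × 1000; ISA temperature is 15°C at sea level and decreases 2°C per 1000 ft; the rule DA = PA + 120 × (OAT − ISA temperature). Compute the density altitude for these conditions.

-3720 ft

Pressure altitude = 0 + (29.92 − 29.92) × 1000 = 0 + (0) = 0 ft.
ISA temperature at 0 ft = 15 − 2 × (0/1000) = 15°C.
ISA deviation = -16 − 15 = -31°C.
Density altitude = 0 + 120 × (-31) = -3720 ft.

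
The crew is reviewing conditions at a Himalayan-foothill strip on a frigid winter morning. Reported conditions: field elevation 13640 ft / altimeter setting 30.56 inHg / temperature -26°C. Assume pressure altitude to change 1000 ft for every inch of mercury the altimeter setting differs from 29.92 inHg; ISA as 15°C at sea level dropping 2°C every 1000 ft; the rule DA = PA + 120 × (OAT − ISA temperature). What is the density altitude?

11200 ft

Pressure altitude = 13640 + (29.92 − 30.56) × 1000 = 13640 + (-640) = 13000 ft.
ISA temperature at 13000 ft = 15 − 2 × (13000/1000) = -11°C.
ISA deviation = -26 − (-11) = -15°C.
Density altitude = 13000 + 120 × (-15) = 11200 ft.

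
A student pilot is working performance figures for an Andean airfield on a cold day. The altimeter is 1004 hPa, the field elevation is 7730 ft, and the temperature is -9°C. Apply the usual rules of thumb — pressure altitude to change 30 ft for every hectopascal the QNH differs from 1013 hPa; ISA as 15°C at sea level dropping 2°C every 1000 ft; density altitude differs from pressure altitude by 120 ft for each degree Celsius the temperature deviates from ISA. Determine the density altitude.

Pressure altitude = 7730 + (1013 − 1004) × 30 = 7730 + (+270) = 8000 ft.
ISA temperature at 8000 ft = 15 − 2 × (8000/1000) = -1°C.
ISA deviation = -9 − (-1) = -8°C.
Density altitude = 8000 + 120 × (-8) = 7040 ft.

7040 ft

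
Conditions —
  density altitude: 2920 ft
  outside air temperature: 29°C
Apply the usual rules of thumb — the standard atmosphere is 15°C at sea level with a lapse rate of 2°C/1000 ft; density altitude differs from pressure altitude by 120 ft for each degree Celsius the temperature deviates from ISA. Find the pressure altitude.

1000 ft

DA = PA + 120 × (OAT − (15 − 2·PA/1000)) = PA + 120·OAT − 1800 + 0.24·PA = 1.24·PA + 120·OAT − 1800.
So 1.24·PA = 2920 − 120 × 29 + 1800 = 1240.
PA = 1240 / 1.24 = 1000 ft.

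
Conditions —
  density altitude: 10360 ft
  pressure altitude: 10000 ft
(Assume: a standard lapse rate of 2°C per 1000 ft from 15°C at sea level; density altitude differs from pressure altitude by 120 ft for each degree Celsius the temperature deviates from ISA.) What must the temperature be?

-2°C

Density altitude − pressure altitude = 10360 − 10000 = +360 ft.
At 120 ft/°C that is an ISA deviation of 360/120 = +3°C.
ISA temperature at 10000 ft = 15 − 2 × (10000/1000) = -5°C.
OAT = ISA + deviation = -5 + (+3) = -2°C.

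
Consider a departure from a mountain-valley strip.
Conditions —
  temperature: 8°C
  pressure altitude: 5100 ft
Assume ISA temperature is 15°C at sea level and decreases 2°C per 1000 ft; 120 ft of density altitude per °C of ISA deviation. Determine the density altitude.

ISA temperature at 5100 ft = 15 − 2 × (5100/1000) = 4.8°C.
ISA deviation = 8 − 4.8 = +3.2°C.
Density altitude = 5100 + 120 × (3.2) = 5100 + (+384) = 5484 ft.

5484 ft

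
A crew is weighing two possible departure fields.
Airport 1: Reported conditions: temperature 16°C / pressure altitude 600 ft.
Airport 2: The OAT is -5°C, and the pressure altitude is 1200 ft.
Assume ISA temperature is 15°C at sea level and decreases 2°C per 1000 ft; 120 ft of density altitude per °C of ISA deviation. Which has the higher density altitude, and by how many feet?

Airport 1: ISA temp = 13.8°C, deviation +2.2°C, DA = 600 + 120 × 2.2 = 864 ft.
Airport 2: ISA temp = 12.6°C, deviation -17.6°C, DA = 1200 + 120 × (-17.6) = -912 ft.
Airport 1 is higher by 864 − (-912) = 1776 ft.

Airport 1 by 1776 ft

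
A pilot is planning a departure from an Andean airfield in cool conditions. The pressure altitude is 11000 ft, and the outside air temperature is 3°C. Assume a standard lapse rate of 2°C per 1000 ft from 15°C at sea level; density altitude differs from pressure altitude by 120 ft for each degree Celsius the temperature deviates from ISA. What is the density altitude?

ISA temperature at 11000 ft = 15 − 2 × (11000/1000) = -7°C.
ISA deviation = 3 − (-7) = +10°C.
Density altitude = 11000 + 120 × (10) = 11000 + (+1200) = 12200 ft.

12200 ft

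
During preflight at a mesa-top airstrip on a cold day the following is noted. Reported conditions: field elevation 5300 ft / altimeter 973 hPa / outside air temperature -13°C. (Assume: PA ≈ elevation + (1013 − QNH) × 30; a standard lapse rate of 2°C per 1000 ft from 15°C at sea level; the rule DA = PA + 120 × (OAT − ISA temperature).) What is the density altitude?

4700 ft

Pressure altitude = 5300 + (1013 − 973) × 30 = 5300 + (+1200) = 6500 ft.
ISA temperature at 6500 ft = 15 − 2 × (6500/1000) = 2°C.
ISA deviation = -13 − 2 = -15°C.
Density altitude = 6500 + 120 × (-15) = 4700 ft.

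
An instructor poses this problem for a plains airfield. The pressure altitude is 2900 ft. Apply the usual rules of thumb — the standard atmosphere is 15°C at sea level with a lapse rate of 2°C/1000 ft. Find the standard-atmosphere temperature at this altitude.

ISA temperature = 15 − 2 × (2900/1000) = 15 − 5.8 = 9.2°C.

9.2°C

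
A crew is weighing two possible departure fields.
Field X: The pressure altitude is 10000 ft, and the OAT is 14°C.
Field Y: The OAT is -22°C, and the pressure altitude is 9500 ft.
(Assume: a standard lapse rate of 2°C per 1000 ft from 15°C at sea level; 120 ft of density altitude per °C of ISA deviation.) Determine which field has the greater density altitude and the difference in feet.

Field X by 4940 ft

Field X: ISA temp = -5°C, deviation +19°C, DA = 10000 + 120 × 19 = 12280 ft.
Field Y: ISA temp = -4°C, deviation -18°C, DA = 9500 + 120 × (-18) = 7340 ft.
Field X is higher by 12280 − 7340 = 4940 ft.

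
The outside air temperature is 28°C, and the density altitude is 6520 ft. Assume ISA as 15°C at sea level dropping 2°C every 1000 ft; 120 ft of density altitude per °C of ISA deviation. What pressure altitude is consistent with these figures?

4000 ft

DA = PA + 120 × (OAT − (15 − 2·PA/1000)) = PA + 120·OAT − 1800 + 0.24·PA = 1.24·PA + 120·OAT − 1800.
So 1.24·PA = 6520 − 120 × 28 + 1800 = 4960.
PA = 4960 / 1.24 = 4000 ft.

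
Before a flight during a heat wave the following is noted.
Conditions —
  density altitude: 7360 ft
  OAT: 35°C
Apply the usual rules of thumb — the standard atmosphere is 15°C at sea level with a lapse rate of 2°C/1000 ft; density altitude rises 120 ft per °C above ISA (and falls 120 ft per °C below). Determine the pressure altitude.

DA = PA + 120 × (OAT − (15 − 2·PA/1000)) = PA + 120·OAT − 1800 + 0.24·PA = 1.24·PA + 120·OAT − 1800.
So 1.24·PA = 7360 − 120 × 35 + 1800 = 4960.
PA = 4960 / 1.24 = 4000 ft.

4000 ft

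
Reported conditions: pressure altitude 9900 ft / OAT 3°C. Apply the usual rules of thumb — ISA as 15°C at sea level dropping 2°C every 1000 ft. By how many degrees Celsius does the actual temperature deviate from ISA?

ISA temperature at 9900 ft = 15 − 2 × (9900/1000) = -4.8°C.
Deviation = OAT − ISA = 3 − (-4.8) = +7.8°C.

ISA+7.8°C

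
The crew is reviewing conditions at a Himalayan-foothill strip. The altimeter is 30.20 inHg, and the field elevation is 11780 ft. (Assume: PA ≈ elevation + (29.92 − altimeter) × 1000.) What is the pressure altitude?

Pressure correction = (29.92 − 30.20) × 1000 = -280 ft.
Pressure altitude = 11780 + (-280) = 11500 ft.

11500 ft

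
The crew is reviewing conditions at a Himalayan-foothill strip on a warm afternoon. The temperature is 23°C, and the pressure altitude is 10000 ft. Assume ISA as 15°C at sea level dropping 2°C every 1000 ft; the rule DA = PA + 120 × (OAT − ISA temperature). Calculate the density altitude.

ISA temperature at 10000 ft = 15 − 2 × (10000/1000) = -5°C.
ISA deviation = 23 − (-5) = +28°C.
Density altitude = 10000 + 120 × (28) = 10000 + (+3360) = 13360 ft.

13360 ft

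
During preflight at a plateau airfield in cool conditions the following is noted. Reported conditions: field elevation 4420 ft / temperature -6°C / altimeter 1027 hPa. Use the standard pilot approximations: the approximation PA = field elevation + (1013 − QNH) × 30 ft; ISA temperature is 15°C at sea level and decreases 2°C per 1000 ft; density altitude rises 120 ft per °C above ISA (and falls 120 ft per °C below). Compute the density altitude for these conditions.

2440 ft

Pressure altitude = 4420 + (1013 − 1027) × 30 = 4420 + (-420) = 4000 ft.
ISA temperature at 4000 ft = 15 − 2 × (4000/1000) = 7°C.
ISA deviation = -6 − 7 = -13°C.
Density altitude = 4000 + 120 × (-13) = 2440 ft.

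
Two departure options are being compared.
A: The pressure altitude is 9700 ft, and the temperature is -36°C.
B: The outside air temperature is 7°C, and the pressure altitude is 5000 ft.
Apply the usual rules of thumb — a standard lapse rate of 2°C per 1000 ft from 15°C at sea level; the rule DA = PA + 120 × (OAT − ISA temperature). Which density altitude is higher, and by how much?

A: ISA temp = -4.4°C, deviation -31.6°C, DA = 9700 + 120 × (-31.6) = 5908 ft.
B: ISA temp = 5°C, deviation +2°C, DA = 5000 + 120 × 2 = 5240 ft.
A is higher by 5908 − 5240 = 668 ft.

A by 668 ft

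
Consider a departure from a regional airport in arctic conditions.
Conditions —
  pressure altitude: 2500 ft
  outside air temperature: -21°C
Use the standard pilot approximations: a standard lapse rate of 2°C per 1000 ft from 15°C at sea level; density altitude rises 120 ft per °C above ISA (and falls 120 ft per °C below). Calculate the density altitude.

-1220 ft

ISA temperature at 2500 ft = 15 − 2 × (2500/1000) = 10°C.
ISA deviation = -21 − 10 = -31°C.
Density altitude = 2500 + 120 × (-31) = 2500 + (-3720) = -1220 ft.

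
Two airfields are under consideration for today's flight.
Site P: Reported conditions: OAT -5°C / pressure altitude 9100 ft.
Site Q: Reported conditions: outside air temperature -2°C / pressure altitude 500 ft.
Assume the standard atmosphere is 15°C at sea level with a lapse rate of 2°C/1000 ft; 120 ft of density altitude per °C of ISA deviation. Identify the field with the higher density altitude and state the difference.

Site P by 10304 ft

Site P: ISA temp = -3.2°C, deviation -1.8°C, DA = 9100 + 120 × (-1.8) = 8884 ft.
Site Q: ISA temp = 14°C, deviation -16°C, DA = 500 + 120 × (-16) = -1420 ft.
Site P is higher by 8884 − (-1420) = 10304 ft.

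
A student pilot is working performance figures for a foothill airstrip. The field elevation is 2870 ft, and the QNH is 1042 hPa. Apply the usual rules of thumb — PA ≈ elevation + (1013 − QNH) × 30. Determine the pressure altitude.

2000 ft

Pressure correction = (1013 − 1042) × 30 = -870 ft.
Pressure altitude = 2870 + (-870) = 2000 ft.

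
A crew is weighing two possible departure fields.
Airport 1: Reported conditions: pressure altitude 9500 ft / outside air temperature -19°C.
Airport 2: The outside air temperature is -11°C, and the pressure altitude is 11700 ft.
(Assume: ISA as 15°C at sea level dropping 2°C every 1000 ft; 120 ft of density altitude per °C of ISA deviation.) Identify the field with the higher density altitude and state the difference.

Airport 1: ISA temp = -4°C, deviation -15°C, DA = 9500 + 120 × (-15) = 7700 ft.
Airport 2: ISA temp = -8.4°C, deviation -2.6°C, DA = 11700 + 120 × (-2.6) = 11388 ft.
Airport 2 is higher by 11388 − 7700 = 3688 ft.

Airport 2 by 3688 ft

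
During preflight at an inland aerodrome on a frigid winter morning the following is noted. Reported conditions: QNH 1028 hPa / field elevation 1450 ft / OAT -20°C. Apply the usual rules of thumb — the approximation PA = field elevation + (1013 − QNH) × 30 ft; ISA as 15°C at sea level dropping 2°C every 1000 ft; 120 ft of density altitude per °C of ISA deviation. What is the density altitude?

Pressure altitude = 1450 + (1013 − 1028) × 30 = 1450 + (-450) = 1000 ft.
ISA temperature at 1000 ft = 15 − 2 × (1000/1000) = 13°C.
ISA deviation = -20 − 13 = -33°C.
Density altitude = 1000 + 120 × (-33) = -2960 ft.

-2960 ft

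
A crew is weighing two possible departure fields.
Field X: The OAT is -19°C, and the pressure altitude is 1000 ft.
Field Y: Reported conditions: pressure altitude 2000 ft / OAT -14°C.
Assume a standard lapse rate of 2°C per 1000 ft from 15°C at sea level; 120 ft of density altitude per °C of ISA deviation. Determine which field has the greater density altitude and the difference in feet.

Field X: ISA temp = 13°C, deviation -32°C, DA = 1000 + 120 × (-32) = -2840 ft.
Field Y: ISA temp = 11°C, deviation -25°C, DA = 2000 + 120 × (-25) = -1000 ft.
Field Y is higher by -1000 − (-2840) = 1840 ft.

Field Y by 1840 ft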